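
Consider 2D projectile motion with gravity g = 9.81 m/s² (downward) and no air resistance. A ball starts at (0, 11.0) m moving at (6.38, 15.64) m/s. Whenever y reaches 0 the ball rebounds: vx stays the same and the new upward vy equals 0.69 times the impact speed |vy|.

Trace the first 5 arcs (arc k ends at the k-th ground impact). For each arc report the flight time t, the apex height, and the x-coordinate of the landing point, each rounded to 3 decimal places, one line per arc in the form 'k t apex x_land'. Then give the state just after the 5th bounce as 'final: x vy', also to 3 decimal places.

Arc 1: start y=11.000, vy=15.640 → t=3.782, apex=23.467, x_land=24.127, impact vy=-21.458
  bounce: vy ← 0.69·21.458 = 14.806
Arc 2: start y=0.000, vy=14.806 → t=3.019, apex=11.173, x_land=43.385, impact vy=-14.806
  bounce: vy ← 0.69·14.806 = 10.216
Arc 3: start y=0.000, vy=10.216 → t=2.083, apex=5.319, x_land=56.673, impact vy=-10.216
  bounce: vy ← 0.69·10.216 = 7.049
Arc 4: start y=0.000, vy=7.049 → t=1.437, apex=2.533, x_land=65.842, impact vy=-7.049
  bounce: vy ← 0.69·7.049 = 4.864
Arc 5: start y=0.000, vy=4.864 → t=0.992, apex=1.206, x_land=72.168, impact vy=-4.864
  bounce: vy ← 0.69·4.864 = 3.356

1 3.782 23.467 24.127
2 3.019 11.173 43.385
3 2.083 5.319 56.673
4 1.437 2.533 65.842
5 0.992 1.206 72.168
final: 72.168 3.356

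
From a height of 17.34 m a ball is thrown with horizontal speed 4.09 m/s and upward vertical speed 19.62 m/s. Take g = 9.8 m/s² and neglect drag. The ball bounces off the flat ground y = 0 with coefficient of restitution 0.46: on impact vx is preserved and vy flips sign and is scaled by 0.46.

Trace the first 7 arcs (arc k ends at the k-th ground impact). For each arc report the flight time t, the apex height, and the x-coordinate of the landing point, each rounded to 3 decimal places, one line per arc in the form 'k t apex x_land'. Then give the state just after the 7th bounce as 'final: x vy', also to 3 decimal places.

Arc 1: start y=17.340, vy=19.620 → t=4.749, apex=36.980, x_land=19.424, impact vy=-26.922
  bounce: vy ← 0.46·26.922 = 12.384
Arc 2: start y=0.000, vy=12.384 → t=2.527, apex=7.825, x_land=29.761, impact vy=-12.384
  bounce: vy ← 0.46·12.384 = 5.697
Arc 3: start y=0.000, vy=5.697 → t=1.163, apex=1.656, x_land=34.516, impact vy=-5.697
  bounce: vy ← 0.46·5.697 = 2.621
Arc 4: start y=0.000, vy=2.621 → t=0.535, apex=0.350, x_land=36.704, impact vy=-2.621
  bounce: vy ← 0.46·2.621 = 1.205
Arc 5: start y=0.000, vy=1.205 → t=0.246, apex=0.074, x_land=37.710, impact vy=-1.205
  bounce: vy ← 0.46·1.205 = 0.554
Arc 6: start y=0.000, vy=0.554 → t=0.113, apex=0.016, x_land=38.173, impact vy=-0.554
  bounce: vy ← 0.46·0.554 = 0.255
Arc 7: start y=0.000, vy=0.255 → t=0.052, apex=0.003, x_land=38.386, impact vy=-0.255
  bounce: vy ← 0.46·0.255 = 0.117

1 4.749 36.980 19.424
2 2.527 7.825 29.761
3 1.163 1.656 34.516
4 0.535 0.350 36.704
5 0.246 0.074 37.710
6 0.113 0.016 38.173
7 0.052 0.003 38.386
final: 38.386 0.117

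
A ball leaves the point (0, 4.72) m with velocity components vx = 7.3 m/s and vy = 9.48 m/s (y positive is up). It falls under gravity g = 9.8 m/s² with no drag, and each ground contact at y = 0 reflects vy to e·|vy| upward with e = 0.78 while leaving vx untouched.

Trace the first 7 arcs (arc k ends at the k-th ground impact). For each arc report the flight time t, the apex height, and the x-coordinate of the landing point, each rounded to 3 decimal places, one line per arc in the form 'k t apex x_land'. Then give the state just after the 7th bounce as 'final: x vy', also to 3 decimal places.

1 2.345 9.305 17.121
2 2.150 5.661 32.815
3 1.677 3.444 45.055
4 1.308 2.096 54.603
5 1.020 1.275 62.050
6 0.796 0.776 67.859
7 0.621 0.472 72.390
final: 72.390 2.372

Arc 1: start y=4.720, vy=9.480 → t=2.345, apex=9.305, x_land=17.121, impact vy=-13.505
  bounce: vy ← 0.78·13.505 = 10.534
Arc 2: start y=0.000, vy=10.534 → t=2.150, apex=5.661, x_land=32.815, impact vy=-10.534
  bounce: vy ← 0.78·10.534 = 8.216
Arc 3: start y=0.000, vy=8.216 → t=1.677, apex=3.444, x_land=45.055, impact vy=-8.216
  bounce: vy ← 0.78·8.216 = 6.409
Arc 4: start y=0.000, vy=6.409 → t=1.308, apex=2.096, x_land=54.603, impact vy=-6.409
  bounce: vy ← 0.78·6.409 = 4.999
Arc 5: start y=0.000, vy=4.999 → t=1.020, apex=1.275, x_land=62.050, impact vy=-4.999
  bounce: vy ← 0.78·4.999 = 3.899
Arc 6: start y=0.000, vy=3.899 → t=0.796, apex=0.776, x_land=67.859, impact vy=-3.899
  bounce: vy ← 0.78·3.899 = 3.041
Arc 7: start y=0.000, vy=3.041 → t=0.621, apex=0.472, x_land=72.390, impact vy=-3.041
  bounce: vy ← 0.78·3.041 = 2.372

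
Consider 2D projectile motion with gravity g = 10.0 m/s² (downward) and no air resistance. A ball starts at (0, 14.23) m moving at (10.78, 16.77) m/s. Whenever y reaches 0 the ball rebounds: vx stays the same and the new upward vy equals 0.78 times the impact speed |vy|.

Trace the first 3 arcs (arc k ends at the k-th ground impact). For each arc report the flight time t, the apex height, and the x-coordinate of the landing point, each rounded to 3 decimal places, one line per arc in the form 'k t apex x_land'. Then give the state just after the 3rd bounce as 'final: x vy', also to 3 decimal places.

Arc 1: start y=14.230, vy=16.770 → t=4.056, apex=28.292, x_land=43.721, impact vy=-23.787
  bounce: vy ← 0.78·23.787 = 18.554
Arc 2: start y=0.000, vy=18.554 → t=3.711, apex=17.213, x_land=83.723, impact vy=-18.554
  bounce: vy ← 0.78·18.554 = 14.472
Arc 3: start y=0.000, vy=14.472 → t=2.894, apex=10.472, x_land=114.925, impact vy=-14.472
  bounce: vy ← 0.78·14.472 = 11.288

1 4.056 28.292 43.721
2 3.711 17.213 83.723
3 2.894 10.472 114.925
final: 114.925 11.288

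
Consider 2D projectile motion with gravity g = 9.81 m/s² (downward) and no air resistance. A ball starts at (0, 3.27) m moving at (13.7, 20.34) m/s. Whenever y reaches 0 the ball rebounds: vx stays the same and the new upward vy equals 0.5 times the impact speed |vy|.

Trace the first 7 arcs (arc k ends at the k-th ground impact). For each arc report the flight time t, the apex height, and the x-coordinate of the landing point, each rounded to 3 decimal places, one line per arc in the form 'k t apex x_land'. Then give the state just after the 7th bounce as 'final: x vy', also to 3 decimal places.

1 4.302 24.356 58.934
2 2.228 6.089 89.463
3 1.114 1.522 104.727
4 0.557 0.381 112.359
5 0.279 0.095 116.175
6 0.139 0.024 118.083
7 0.070 0.006 119.037
final: 119.037 0.171

Arc 1: start y=3.270, vy=20.340 → t=4.302, apex=24.356, x_land=58.934, impact vy=-21.860
  bounce: vy ← 0.5·21.860 = 10.930
Arc 2: start y=0.000, vy=10.930 → t=2.228, apex=6.089, x_land=89.463, impact vy=-10.930
  bounce: vy ← 0.5·10.930 = 5.465
Arc 3: start y=0.000, vy=5.465 → t=1.114, apex=1.522, x_land=104.727, impact vy=-5.465
  bounce: vy ← 0.5·5.465 = 2.733
Arc 4: start y=0.000, vy=2.733 → t=0.557, apex=0.381, x_land=112.359, impact vy=-2.733
  bounce: vy ← 0.5·2.733 = 1.366
Arc 5: start y=0.000, vy=1.366 → t=0.279, apex=0.095, x_land=116.175, impact vy=-1.366
  bounce: vy ← 0.5·1.366 = 0.683
Arc 6: start y=0.000, vy=0.683 → t=0.139, apex=0.024, x_land=118.083, impact vy=-0.683
  bounce: vy ← 0.5·0.683 = 0.342
Arc 7: start y=0.000, vy=0.342 → t=0.070, apex=0.006, x_land=119.037, impact vy=-0.342
  bounce: vy ← 0.5·0.342 = 0.171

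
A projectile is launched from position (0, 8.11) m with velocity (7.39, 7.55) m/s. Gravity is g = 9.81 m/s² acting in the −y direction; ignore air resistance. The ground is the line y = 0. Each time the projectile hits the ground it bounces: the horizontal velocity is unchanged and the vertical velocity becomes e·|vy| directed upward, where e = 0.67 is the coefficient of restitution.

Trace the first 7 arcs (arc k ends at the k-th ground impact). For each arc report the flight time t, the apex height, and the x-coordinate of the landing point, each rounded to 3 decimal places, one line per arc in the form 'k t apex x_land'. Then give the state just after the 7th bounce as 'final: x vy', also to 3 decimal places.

Arc 1: start y=8.110, vy=7.550 → t=2.268, apex=11.015, x_land=16.762, impact vy=-14.701
  bounce: vy ← 0.67·14.701 = 9.850
Arc 2: start y=0.000, vy=9.850 → t=2.008, apex=4.945, x_land=31.602, impact vy=-9.850
  bounce: vy ← 0.67·9.850 = 6.599
Arc 3: start y=0.000, vy=6.599 → t=1.345, apex=2.220, x_land=41.544, impact vy=-6.599
  bounce: vy ← 0.67·6.599 = 4.422
Arc 4: start y=0.000, vy=4.422 → t=0.901, apex=0.996, x_land=48.206, impact vy=-4.422
  bounce: vy ← 0.67·4.422 = 2.962
Arc 5: start y=0.000, vy=2.962 → t=0.604, apex=0.447, x_land=52.669, impact vy=-2.962
  bounce: vy ← 0.67·2.962 = 1.985
Arc 6: start y=0.000, vy=1.985 → t=0.405, apex=0.201, x_land=55.660, impact vy=-1.985
  bounce: vy ← 0.67·1.985 = 1.330
Arc 7: start y=0.000, vy=1.330 → t=0.271, apex=0.090, x_land=57.663, impact vy=-1.330
  bounce: vy ← 0.67·1.330 = 0.891

1 2.268 11.015 16.762
2 2.008 4.945 31.602
3 1.345 2.220 41.544
4 0.901 0.996 48.206
5 0.604 0.447 52.669
6 0.405 0.201 55.660
7 0.271 0.090 57.663
final: 57.663 0.891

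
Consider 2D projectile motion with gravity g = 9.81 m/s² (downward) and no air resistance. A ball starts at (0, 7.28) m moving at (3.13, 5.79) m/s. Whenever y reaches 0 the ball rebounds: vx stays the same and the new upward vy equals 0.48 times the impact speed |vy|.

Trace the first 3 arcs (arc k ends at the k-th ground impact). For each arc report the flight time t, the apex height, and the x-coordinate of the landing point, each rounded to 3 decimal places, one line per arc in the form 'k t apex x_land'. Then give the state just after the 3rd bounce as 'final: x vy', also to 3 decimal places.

Arc 1: start y=7.280, vy=5.790 → t=1.944, apex=8.989, x_land=6.085, impact vy=-13.280
  bounce: vy ← 0.48·13.280 = 6.374
Arc 2: start y=0.000, vy=6.374 → t=1.300, apex=2.071, x_land=10.152, impact vy=-6.374
  bounce: vy ← 0.48·6.374 = 3.060
Arc 3: start y=0.000, vy=3.060 → t=0.624, apex=0.477, x_land=12.105, impact vy=-3.060
  bounce: vy ← 0.48·3.060 = 1.469

1 1.944 8.989 6.085
2 1.300 2.071 10.152
3 0.624 0.477 12.105
final: 12.105 1.469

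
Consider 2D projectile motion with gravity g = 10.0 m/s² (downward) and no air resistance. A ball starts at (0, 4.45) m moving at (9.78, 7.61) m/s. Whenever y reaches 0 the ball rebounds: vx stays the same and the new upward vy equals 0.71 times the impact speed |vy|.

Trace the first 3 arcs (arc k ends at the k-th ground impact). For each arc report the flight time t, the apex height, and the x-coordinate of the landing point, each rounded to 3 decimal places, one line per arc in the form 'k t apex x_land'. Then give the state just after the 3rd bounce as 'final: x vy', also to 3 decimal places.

Arc 1: start y=4.450, vy=7.610 → t=1.973, apex=7.346, x_land=19.297, impact vy=-12.121
  bounce: vy ← 0.71·12.121 = 8.606
Arc 2: start y=0.000, vy=8.606 → t=1.721, apex=3.703, x_land=36.129, impact vy=-8.606
  bounce: vy ← 0.71·8.606 = 6.110
Arc 3: start y=0.000, vy=6.110 → t=1.222, apex=1.867, x_land=48.081, impact vy=-6.110
  bounce: vy ← 0.71·6.110 = 4.338

1 1.973 7.346 19.297
2 1.721 3.703 36.129
3 1.222 1.867 48.081
final: 48.081 4.338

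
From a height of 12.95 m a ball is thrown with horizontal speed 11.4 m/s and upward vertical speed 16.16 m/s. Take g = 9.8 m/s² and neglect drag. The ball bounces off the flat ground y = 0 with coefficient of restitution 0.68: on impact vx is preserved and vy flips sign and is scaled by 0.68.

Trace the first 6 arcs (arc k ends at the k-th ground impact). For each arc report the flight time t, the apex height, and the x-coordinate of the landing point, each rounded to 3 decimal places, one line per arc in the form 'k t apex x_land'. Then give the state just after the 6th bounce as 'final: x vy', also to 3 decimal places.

1 3.965 26.274 45.196
2 3.149 12.149 81.097
3 2.141 5.618 105.510
4 1.456 2.598 122.111
5 0.990 1.201 133.399
6 0.673 0.555 141.075
final: 141.075 2.244

Arc 1: start y=12.950, vy=16.160 → t=3.965, apex=26.274, x_land=45.196, impact vy=-22.693
  bounce: vy ← 0.68·22.693 = 15.431
Arc 2: start y=0.000, vy=15.431 → t=3.149, apex=12.149, x_land=81.097, impact vy=-15.431
  bounce: vy ← 0.68·15.431 = 10.493
Arc 3: start y=0.000, vy=10.493 → t=2.141, apex=5.618, x_land=105.510, impact vy=-10.493
  bounce: vy ← 0.68·10.493 = 7.135
Arc 4: start y=0.000, vy=7.135 → t=1.456, apex=2.598, x_land=122.111, impact vy=-7.135
  bounce: vy ← 0.68·7.135 = 4.852
Arc 5: start y=0.000, vy=4.852 → t=0.990, apex=1.201, x_land=133.399, impact vy=-4.852
  bounce: vy ← 0.68·4.852 = 3.299
Arc 6: start y=0.000, vy=3.299 → t=0.673, apex=0.555, x_land=141.075, impact vy=-3.299
  bounce: vy ← 0.68·3.299 = 2.244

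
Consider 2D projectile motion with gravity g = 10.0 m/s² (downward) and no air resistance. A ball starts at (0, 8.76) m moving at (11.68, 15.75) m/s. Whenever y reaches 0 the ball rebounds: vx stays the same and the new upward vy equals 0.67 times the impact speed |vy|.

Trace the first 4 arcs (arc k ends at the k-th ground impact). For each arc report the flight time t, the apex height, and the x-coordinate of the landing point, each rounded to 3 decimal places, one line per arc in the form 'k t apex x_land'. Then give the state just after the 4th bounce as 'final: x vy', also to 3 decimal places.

1 3.632 21.163 42.426
2 2.757 9.500 74.625
3 1.847 4.265 96.199
4 1.238 1.914 110.654
final: 110.654 4.146

Arc 1: start y=8.760, vy=15.750 → t=3.632, apex=21.163, x_land=42.426, impact vy=-20.573
  bounce: vy ← 0.67·20.573 = 13.784
Arc 2: start y=0.000, vy=13.784 → t=2.757, apex=9.500, x_land=74.625, impact vy=-13.784
  bounce: vy ← 0.67·13.784 = 9.235
Arc 3: start y=0.000, vy=9.235 → t=1.847, apex=4.265, x_land=96.199, impact vy=-9.235
  bounce: vy ← 0.67·9.235 = 6.188
Arc 4: start y=0.000, vy=6.188 → t=1.238, apex=1.914, x_land=110.654, impact vy=-6.188
  bounce: vy ← 0.67·6.188 = 4.146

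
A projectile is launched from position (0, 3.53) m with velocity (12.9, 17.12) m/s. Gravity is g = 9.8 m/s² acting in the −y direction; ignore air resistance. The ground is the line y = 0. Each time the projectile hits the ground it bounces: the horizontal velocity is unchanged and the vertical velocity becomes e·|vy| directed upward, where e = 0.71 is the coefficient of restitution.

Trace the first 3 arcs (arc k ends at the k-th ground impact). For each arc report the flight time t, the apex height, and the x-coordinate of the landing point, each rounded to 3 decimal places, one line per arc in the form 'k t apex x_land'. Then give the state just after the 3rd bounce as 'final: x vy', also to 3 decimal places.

Arc 1: start y=3.530, vy=17.120 → t=3.689, apex=18.484, x_land=47.590, impact vy=-19.034
  bounce: vy ← 0.71·19.034 = 13.514
Arc 2: start y=0.000, vy=13.514 → t=2.758, apex=9.318, x_land=83.168, impact vy=-13.514
  bounce: vy ← 0.71·13.514 = 9.595
Arc 3: start y=0.000, vy=9.595 → t=1.958, apex=4.697, x_land=108.428, impact vy=-9.595
  bounce: vy ← 0.71·9.595 = 6.812

1 3.689 18.484 47.590
2 2.758 9.318 83.168
3 1.958 4.697 108.428
final: 108.428 6.812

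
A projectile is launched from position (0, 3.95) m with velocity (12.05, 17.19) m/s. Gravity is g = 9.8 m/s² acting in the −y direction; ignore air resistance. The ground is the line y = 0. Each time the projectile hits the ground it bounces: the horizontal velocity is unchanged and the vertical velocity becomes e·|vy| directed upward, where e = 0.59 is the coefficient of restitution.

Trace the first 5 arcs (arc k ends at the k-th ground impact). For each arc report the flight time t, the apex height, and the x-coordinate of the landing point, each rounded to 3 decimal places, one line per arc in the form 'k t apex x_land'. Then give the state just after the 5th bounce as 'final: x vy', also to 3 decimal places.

Arc 1: start y=3.950, vy=17.190 → t=3.725, apex=19.026, x_land=44.881, impact vy=-19.311
  bounce: vy ← 0.59·19.311 = 11.394
Arc 2: start y=0.000, vy=11.394 → t=2.325, apex=6.623, x_land=72.900, impact vy=-11.394
  bounce: vy ← 0.59·11.394 = 6.722
Arc 3: start y=0.000, vy=6.722 → t=1.372, apex=2.305, x_land=89.431, impact vy=-6.722
  bounce: vy ← 0.59·6.722 = 3.966
Arc 4: start y=0.000, vy=3.966 → t=0.809, apex=0.803, x_land=99.184, impact vy=-3.966
  bounce: vy ← 0.59·3.966 = 2.340
Arc 5: start y=0.000, vy=2.340 → t=0.478, apex=0.279, x_land=104.939, impact vy=-2.340
  bounce: vy ← 0.59·2.340 = 1.381

1 3.725 19.026 44.881
2 2.325 6.623 72.900
3 1.372 2.305 89.431
4 0.809 0.803 99.184
5 0.478 0.279 104.939
final: 104.939 1.381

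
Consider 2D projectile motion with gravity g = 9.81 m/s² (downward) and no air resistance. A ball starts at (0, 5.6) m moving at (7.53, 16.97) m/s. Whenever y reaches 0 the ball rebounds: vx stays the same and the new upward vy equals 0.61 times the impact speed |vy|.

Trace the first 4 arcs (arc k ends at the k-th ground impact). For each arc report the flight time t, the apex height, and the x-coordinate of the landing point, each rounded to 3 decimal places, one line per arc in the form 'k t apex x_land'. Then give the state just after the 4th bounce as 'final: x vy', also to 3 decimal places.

Arc 1: start y=5.600, vy=16.970 → t=3.763, apex=20.278, x_land=28.336, impact vy=-19.946
  bounce: vy ← 0.61·19.946 = 12.167
Arc 2: start y=0.000, vy=12.167 → t=2.481, apex=7.545, x_land=47.015, impact vy=-12.167
  bounce: vy ← 0.61·12.167 = 7.422
Arc 3: start y=0.000, vy=7.422 → t=1.513, apex=2.808, x_land=58.409, impact vy=-7.422
  bounce: vy ← 0.61·7.422 = 4.527
Arc 4: start y=0.000, vy=4.527 → t=0.923, apex=1.045, x_land=65.359, impact vy=-4.527
  bounce: vy ← 0.61·4.527 = 2.762

1 3.763 20.278 28.336
2 2.481 7.545 47.015
3 1.513 2.808 58.409
4 0.923 1.045 65.359
final: 65.359 2.762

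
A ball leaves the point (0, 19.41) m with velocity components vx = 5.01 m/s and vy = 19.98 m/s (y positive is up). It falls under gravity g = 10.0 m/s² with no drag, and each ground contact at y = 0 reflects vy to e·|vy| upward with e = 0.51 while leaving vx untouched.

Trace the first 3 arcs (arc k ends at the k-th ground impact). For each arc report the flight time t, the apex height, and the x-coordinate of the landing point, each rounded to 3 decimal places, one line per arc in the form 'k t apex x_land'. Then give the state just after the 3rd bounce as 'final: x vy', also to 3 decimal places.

Arc 1: start y=19.410, vy=19.980 → t=4.804, apex=39.370, x_land=24.068, impact vy=-28.061
  bounce: vy ← 0.51·28.061 = 14.311
Arc 2: start y=0.000, vy=14.311 → t=2.862, apex=10.240, x_land=38.408, impact vy=-14.311
  bounce: vy ← 0.51·14.311 = 7.299
Arc 3: start y=0.000, vy=7.299 → t=1.460, apex=2.663, x_land=45.721, impact vy=-7.299
  bounce: vy ← 0.51·7.299 = 3.722

1 4.804 39.370 24.068
2 2.862 10.240 38.408
3 1.460 2.663 45.721
final: 45.721 3.722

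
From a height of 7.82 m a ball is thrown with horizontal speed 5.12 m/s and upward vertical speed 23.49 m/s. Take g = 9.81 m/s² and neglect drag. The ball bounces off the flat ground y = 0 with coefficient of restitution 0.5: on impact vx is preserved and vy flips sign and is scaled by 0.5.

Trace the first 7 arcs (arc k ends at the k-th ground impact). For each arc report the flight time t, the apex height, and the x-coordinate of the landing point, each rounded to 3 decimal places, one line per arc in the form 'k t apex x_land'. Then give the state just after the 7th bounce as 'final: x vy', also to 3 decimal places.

Arc 1: start y=7.820, vy=23.490 → t=5.102, apex=35.943, x_land=26.120, impact vy=-26.556
  bounce: vy ← 0.5·26.556 = 13.278
Arc 2: start y=0.000, vy=13.278 → t=2.707, apex=8.986, x_land=39.980, impact vy=-13.278
  bounce: vy ← 0.5·13.278 = 6.639
Arc 3: start y=0.000, vy=6.639 → t=1.354, apex=2.246, x_land=46.910, impact vy=-6.639
  bounce: vy ← 0.5·6.639 = 3.319
Arc 4: start y=0.000, vy=3.319 → t=0.677, apex=0.562, x_land=50.375, impact vy=-3.319
  bounce: vy ← 0.5·3.319 = 1.660
Arc 5: start y=0.000, vy=1.660 → t=0.338, apex=0.140, x_land=52.107, impact vy=-1.660
  bounce: vy ← 0.5·1.660 = 0.830
Arc 6: start y=0.000, vy=0.830 → t=0.169, apex=0.035, x_land=52.973, impact vy=-0.830
  bounce: vy ← 0.5·0.830 = 0.415
Arc 7: start y=0.000, vy=0.415 → t=0.085, apex=0.009, x_land=53.406, impact vy=-0.415
  bounce: vy ← 0.5·0.415 = 0.207

1 5.102 35.943 26.120
2 2.707 8.986 39.980
3 1.354 2.246 46.910
4 0.677 0.562 50.375
5 0.338 0.140 52.107
6 0.169 0.035 52.973
7 0.085 0.009 53.406
final: 53.406 0.207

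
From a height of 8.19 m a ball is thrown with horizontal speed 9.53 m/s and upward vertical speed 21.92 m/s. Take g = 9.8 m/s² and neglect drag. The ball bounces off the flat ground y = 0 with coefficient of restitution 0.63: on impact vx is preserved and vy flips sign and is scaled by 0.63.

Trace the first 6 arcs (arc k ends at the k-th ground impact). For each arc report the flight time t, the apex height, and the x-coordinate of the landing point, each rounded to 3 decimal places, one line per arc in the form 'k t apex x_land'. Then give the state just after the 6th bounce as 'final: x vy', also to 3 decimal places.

1 4.820 32.705 45.937
2 3.255 12.980 76.959
3 2.051 5.152 96.503
4 1.292 2.045 108.815
5 0.814 0.812 116.572
6 0.513 0.322 121.459
final: 121.459 1.583

Arc 1: start y=8.190, vy=21.920 → t=4.820, apex=32.705, x_land=45.937, impact vy=-25.318
  bounce: vy ← 0.63·25.318 = 15.950
Arc 2: start y=0.000, vy=15.950 → t=3.255, apex=12.980, x_land=76.959, impact vy=-15.950
  bounce: vy ← 0.63·15.950 = 10.049
Arc 3: start y=0.000, vy=10.049 → t=2.051, apex=5.152, x_land=96.503, impact vy=-10.049
  bounce: vy ← 0.63·10.049 = 6.331
Arc 4: start y=0.000, vy=6.331 → t=1.292, apex=2.045, x_land=108.815, impact vy=-6.331
  bounce: vy ← 0.63·6.331 = 3.988
Arc 5: start y=0.000, vy=3.988 → t=0.814, apex=0.812, x_land=116.572, impact vy=-3.988
  bounce: vy ← 0.63·3.988 = 2.513
Arc 6: start y=0.000, vy=2.513 → t=0.513, apex=0.322, x_land=121.459, impact vy=-2.513
  bounce: vy ← 0.63·2.513 = 1.583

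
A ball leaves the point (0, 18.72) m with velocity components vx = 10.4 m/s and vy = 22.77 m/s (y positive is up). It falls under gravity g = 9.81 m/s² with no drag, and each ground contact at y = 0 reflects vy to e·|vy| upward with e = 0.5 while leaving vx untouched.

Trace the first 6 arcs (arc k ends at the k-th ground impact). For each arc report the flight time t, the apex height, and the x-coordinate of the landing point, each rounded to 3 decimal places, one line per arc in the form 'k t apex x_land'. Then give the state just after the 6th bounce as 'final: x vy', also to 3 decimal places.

Arc 1: start y=18.720, vy=22.770 → t=5.355, apex=45.146, x_land=55.691, impact vy=-29.762
  bounce: vy ← 0.5·29.762 = 14.881
Arc 2: start y=0.000, vy=14.881 → t=3.034, apex=11.286, x_land=87.243, impact vy=-14.881
  bounce: vy ← 0.5·14.881 = 7.440
Arc 3: start y=0.000, vy=7.440 → t=1.517, apex=2.822, x_land=103.019, impact vy=-7.440
  bounce: vy ← 0.5·7.440 = 3.720
Arc 4: start y=0.000, vy=3.720 → t=0.758, apex=0.705, x_land=110.907, impact vy=-3.720
  bounce: vy ← 0.5·3.720 = 1.860
Arc 5: start y=0.000, vy=1.860 → t=0.379, apex=0.176, x_land=114.850, impact vy=-1.860
  bounce: vy ← 0.5·1.860 = 0.930
Arc 6: start y=0.000, vy=0.930 → t=0.190, apex=0.044, x_land=116.822, impact vy=-0.930
  bounce: vy ← 0.5·0.930 = 0.465

1 5.355 45.146 55.691
2 3.034 11.286 87.243
3 1.517 2.822 103.019
4 0.758 0.705 110.907
5 0.379 0.176 114.850
6 0.190 0.044 116.822
final: 116.822 0.465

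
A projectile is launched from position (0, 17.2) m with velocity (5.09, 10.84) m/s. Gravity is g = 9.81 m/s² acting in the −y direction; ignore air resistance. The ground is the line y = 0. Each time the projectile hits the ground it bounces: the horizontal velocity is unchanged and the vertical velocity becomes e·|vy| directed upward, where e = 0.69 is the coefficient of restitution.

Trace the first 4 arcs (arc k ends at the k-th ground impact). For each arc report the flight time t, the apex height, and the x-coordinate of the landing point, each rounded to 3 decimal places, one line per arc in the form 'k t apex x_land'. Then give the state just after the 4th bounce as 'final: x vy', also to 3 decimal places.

1 3.279 23.189 16.692
2 3.001 11.040 31.964
3 2.070 5.256 42.503
4 1.429 2.503 49.774
final: 49.774 4.835

Arc 1: start y=17.200, vy=10.840 → t=3.279, apex=23.189, x_land=16.692, impact vy=-21.330
  bounce: vy ← 0.69·21.330 = 14.718
Arc 2: start y=0.000, vy=14.718 → t=3.001, apex=11.040, x_land=31.964, impact vy=-14.718
  bounce: vy ← 0.69·14.718 = 10.155
Arc 3: start y=0.000, vy=10.155 → t=2.070, apex=5.256, x_land=42.503, impact vy=-10.155
  bounce: vy ← 0.69·10.155 = 7.007
Arc 4: start y=0.000, vy=7.007 → t=1.429, apex=2.503, x_land=49.774, impact vy=-7.007
  bounce: vy ← 0.69·7.007 = 4.835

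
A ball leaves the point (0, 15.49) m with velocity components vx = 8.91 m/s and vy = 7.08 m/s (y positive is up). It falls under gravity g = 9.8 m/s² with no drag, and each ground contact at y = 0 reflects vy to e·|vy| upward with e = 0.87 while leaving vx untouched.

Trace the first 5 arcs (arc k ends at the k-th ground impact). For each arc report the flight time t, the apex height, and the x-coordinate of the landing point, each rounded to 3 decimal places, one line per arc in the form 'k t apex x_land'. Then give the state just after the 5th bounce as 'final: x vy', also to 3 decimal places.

Arc 1: start y=15.490, vy=7.080 → t=2.642, apex=18.047, x_land=23.537, impact vy=-18.808
  bounce: vy ← 0.87·18.808 = 16.363
Arc 2: start y=0.000, vy=16.363 → t=3.339, apex=13.660, x_land=53.290, impact vy=-16.363
  bounce: vy ← 0.87·16.363 = 14.236
Arc 3: start y=0.000, vy=14.236 → t=2.905, apex=10.339, x_land=79.176, impact vy=-14.236
  bounce: vy ← 0.87·14.236 = 12.385
Arc 4: start y=0.000, vy=12.385 → t=2.528, apex=7.826, x_land=101.696, impact vy=-12.385
  bounce: vy ← 0.87·12.385 = 10.775
Arc 5: start y=0.000, vy=10.775 → t=2.199, apex=5.923, x_land=121.289, impact vy=-10.775
  bounce: vy ← 0.87·10.775 = 9.374

1 2.642 18.047 23.537
2 3.339 13.660 53.290
3 2.905 10.339 79.176
4 2.528 7.826 101.696
5 2.199 5.923 121.289
final: 121.289 9.374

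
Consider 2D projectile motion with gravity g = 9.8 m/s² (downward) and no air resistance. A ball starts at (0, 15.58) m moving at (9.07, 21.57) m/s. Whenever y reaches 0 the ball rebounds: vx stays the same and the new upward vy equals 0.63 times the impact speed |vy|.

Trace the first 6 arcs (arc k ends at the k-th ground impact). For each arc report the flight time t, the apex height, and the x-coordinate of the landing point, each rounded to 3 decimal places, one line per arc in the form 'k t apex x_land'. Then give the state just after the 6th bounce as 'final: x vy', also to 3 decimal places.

1 5.034 39.318 45.656
2 3.569 15.605 78.028
3 2.249 6.194 98.423
4 1.417 2.458 111.271
5 0.892 0.976 119.366
6 0.562 0.387 124.466
final: 124.466 1.736

Arc 1: start y=15.580, vy=21.570 → t=5.034, apex=39.318, x_land=45.656, impact vy=-27.760
  bounce: vy ← 0.63·27.760 = 17.489
Arc 2: start y=0.000, vy=17.489 → t=3.569, apex=15.605, x_land=78.028, impact vy=-17.489
  bounce: vy ← 0.63·17.489 = 11.018
Arc 3: start y=0.000, vy=11.018 → t=2.249, apex=6.194, x_land=98.423, impact vy=-11.018
  bounce: vy ← 0.63·11.018 = 6.941
Arc 4: start y=0.000, vy=6.941 → t=1.417, apex=2.458, x_land=111.271, impact vy=-6.941
  bounce: vy ← 0.63·6.941 = 4.373
Arc 5: start y=0.000, vy=4.373 → t=0.892, apex=0.976, x_land=119.366, impact vy=-4.373
  bounce: vy ← 0.63·4.373 = 2.755
Arc 6: start y=0.000, vy=2.755 → t=0.562, apex=0.387, x_land=124.466, impact vy=-2.755
  bounce: vy ← 0.63·2.755 = 1.736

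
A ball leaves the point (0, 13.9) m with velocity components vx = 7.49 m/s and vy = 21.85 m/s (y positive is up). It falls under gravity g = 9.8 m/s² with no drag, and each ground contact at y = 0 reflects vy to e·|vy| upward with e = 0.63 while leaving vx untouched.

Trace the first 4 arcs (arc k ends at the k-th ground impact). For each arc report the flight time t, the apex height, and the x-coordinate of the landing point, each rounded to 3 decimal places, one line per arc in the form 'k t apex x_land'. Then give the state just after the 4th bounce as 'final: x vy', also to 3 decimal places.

Arc 1: start y=13.900, vy=21.850 → t=5.024, apex=38.258, x_land=37.629, impact vy=-27.384
  bounce: vy ← 0.63·27.384 = 17.252
Arc 2: start y=0.000, vy=17.252 → t=3.521, apex=15.185, x_land=63.999, impact vy=-17.252
  bounce: vy ← 0.63·17.252 = 10.869
Arc 3: start y=0.000, vy=10.869 → t=2.218, apex=6.027, x_land=80.612, impact vy=-10.869
  bounce: vy ← 0.63·10.869 = 6.847
Arc 4: start y=0.000, vy=6.847 → t=1.397, apex=2.392, x_land=91.079, impact vy=-6.847
  bounce: vy ← 0.63·6.847 = 4.314

1 5.024 38.258 37.629
2 3.521 15.185 63.999
3 2.218 6.027 80.612
4 1.397 2.392 91.079
final: 91.079 4.314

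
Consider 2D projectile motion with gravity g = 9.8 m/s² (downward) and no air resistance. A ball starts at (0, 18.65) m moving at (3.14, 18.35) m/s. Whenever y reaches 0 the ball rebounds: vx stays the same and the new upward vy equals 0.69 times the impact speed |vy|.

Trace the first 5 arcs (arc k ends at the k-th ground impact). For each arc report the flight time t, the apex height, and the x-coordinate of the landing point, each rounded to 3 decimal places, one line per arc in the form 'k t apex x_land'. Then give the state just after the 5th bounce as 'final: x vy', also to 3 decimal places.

Arc 1: start y=18.650, vy=18.350 → t=4.577, apex=35.830, x_land=14.370, impact vy=-26.500
  bounce: vy ← 0.69·26.500 = 18.285
Arc 2: start y=0.000, vy=18.285 → t=3.732, apex=17.059, x_land=26.088, impact vy=-18.285
  bounce: vy ← 0.69·18.285 = 12.617
Arc 3: start y=0.000, vy=12.617 → t=2.575, apex=8.122, x_land=34.173, impact vy=-12.617
  bounce: vy ← 0.69·12.617 = 8.706
Arc 4: start y=0.000, vy=8.706 → t=1.777, apex=3.867, x_land=39.752, impact vy=-8.706
  bounce: vy ← 0.69·8.706 = 6.007
Arc 5: start y=0.000, vy=6.007 → t=1.226, apex=1.841, x_land=43.601, impact vy=-6.007
  bounce: vy ← 0.69·6.007 = 4.145

1 4.577 35.830 14.370
2 3.732 17.059 26.088
3 2.575 8.122 34.173
4 1.777 3.867 39.752
5 1.226 1.841 43.601
final: 43.601 4.145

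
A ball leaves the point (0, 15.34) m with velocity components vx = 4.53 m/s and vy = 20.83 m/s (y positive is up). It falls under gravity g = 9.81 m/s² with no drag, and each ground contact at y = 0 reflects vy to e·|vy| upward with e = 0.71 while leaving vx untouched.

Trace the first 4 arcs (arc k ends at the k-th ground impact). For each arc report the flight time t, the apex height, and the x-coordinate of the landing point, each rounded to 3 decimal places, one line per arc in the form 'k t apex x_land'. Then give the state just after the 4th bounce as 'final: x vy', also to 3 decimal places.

1 4.887 37.455 22.137
2 3.924 18.881 39.912
3 2.786 9.518 52.533
4 1.978 4.798 61.493
final: 61.493 6.889

Arc 1: start y=15.340, vy=20.830 → t=4.887, apex=37.455, x_land=22.137, impact vy=-27.108
  bounce: vy ← 0.71·27.108 = 19.247
Arc 2: start y=0.000, vy=19.247 → t=3.924, apex=18.881, x_land=39.912, impact vy=-19.247
  bounce: vy ← 0.71·19.247 = 13.665
Arc 3: start y=0.000, vy=13.665 → t=2.786, apex=9.518, x_land=52.533, impact vy=-13.665
  bounce: vy ← 0.71·13.665 = 9.702
Arc 4: start y=0.000, vy=9.702 → t=1.978, apex=4.798, x_land=61.493, impact vy=-9.702
  bounce: vy ← 0.71·9.702 = 6.889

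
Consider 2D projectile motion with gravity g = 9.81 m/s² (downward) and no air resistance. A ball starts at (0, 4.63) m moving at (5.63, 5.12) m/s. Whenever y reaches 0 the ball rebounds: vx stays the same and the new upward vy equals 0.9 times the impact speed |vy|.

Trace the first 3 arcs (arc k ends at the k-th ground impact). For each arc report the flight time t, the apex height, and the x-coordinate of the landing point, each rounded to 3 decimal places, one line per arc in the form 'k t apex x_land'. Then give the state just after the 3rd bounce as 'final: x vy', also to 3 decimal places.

1 1.625 5.966 9.148
2 1.985 4.833 20.324
3 1.787 3.914 30.383
final: 30.383 7.887

Arc 1: start y=4.630, vy=5.120 → t=1.625, apex=5.966, x_land=9.148, impact vy=-10.819
  bounce: vy ← 0.9·10.819 = 9.737
Arc 2: start y=0.000, vy=9.737 → t=1.985, apex=4.833, x_land=20.324, impact vy=-9.737
  bounce: vy ← 0.9·9.737 = 8.764
Arc 3: start y=0.000, vy=8.764 → t=1.787, apex=3.914, x_land=30.383, impact vy=-8.764
  bounce: vy ← 0.9·8.764 = 7.887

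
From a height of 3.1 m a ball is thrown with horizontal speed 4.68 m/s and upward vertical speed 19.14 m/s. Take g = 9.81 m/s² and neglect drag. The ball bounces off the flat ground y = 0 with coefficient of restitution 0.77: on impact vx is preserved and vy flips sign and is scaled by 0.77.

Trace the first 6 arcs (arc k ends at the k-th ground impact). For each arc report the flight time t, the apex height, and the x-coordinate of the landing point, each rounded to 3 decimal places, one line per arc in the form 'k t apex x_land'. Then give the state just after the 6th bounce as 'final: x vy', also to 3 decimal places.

Arc 1: start y=3.100, vy=19.140 → t=4.058, apex=21.772, x_land=18.991, impact vy=-20.668
  bounce: vy ← 0.77·20.668 = 15.914
Arc 2: start y=0.000, vy=15.914 → t=3.245, apex=12.908, x_land=34.175, impact vy=-15.914
  bounce: vy ← 0.77·15.914 = 12.254
Arc 3: start y=0.000, vy=12.254 → t=2.498, apex=7.653, x_land=45.867, impact vy=-12.254
  bounce: vy ← 0.77·12.254 = 9.436
Arc 4: start y=0.000, vy=9.436 → t=1.924, apex=4.538, x_land=54.870, impact vy=-9.436
  bounce: vy ← 0.77·9.436 = 7.265
Arc 5: start y=0.000, vy=7.265 → t=1.481, apex=2.690, x_land=61.802, impact vy=-7.265
  bounce: vy ← 0.77·7.265 = 5.594
Arc 6: start y=0.000, vy=5.594 → t=1.141, apex=1.595, x_land=67.140, impact vy=-5.594
  bounce: vy ← 0.77·5.594 = 4.308

1 4.058 21.772 18.991
2 3.245 12.908 34.175
3 2.498 7.653 45.867
4 1.924 4.538 54.870
5 1.481 2.690 61.802
6 1.141 1.595 67.140
final: 67.140 4.308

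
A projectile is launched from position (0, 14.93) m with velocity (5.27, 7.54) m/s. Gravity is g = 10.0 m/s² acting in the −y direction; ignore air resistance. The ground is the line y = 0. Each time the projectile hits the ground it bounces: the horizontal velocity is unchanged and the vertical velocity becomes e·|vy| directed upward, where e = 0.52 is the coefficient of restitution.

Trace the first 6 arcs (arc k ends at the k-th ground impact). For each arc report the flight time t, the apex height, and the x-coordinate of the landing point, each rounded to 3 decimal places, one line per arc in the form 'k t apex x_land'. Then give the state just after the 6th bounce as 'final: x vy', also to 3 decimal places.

Arc 1: start y=14.930, vy=7.540 → t=2.639, apex=17.773, x_land=13.909, impact vy=-18.853
  bounce: vy ← 0.52·18.853 = 9.804
Arc 2: start y=0.000, vy=9.804 → t=1.961, apex=4.806, x_land=24.243, impact vy=-9.804
  bounce: vy ← 0.52·9.804 = 5.098
Arc 3: start y=0.000, vy=5.098 → t=1.020, apex=1.299, x_land=29.616, impact vy=-5.098
  bounce: vy ← 0.52·5.098 = 2.651
Arc 4: start y=0.000, vy=2.651 → t=0.530, apex=0.351, x_land=32.410, impact vy=-2.651
  bounce: vy ← 0.52·2.651 = 1.378
Arc 5: start y=0.000, vy=1.378 → t=0.276, apex=0.095, x_land=33.863, impact vy=-1.378
  bounce: vy ← 0.52·1.378 = 0.717
Arc 6: start y=0.000, vy=0.717 → t=0.143, apex=0.026, x_land=34.618, impact vy=-0.717
  bounce: vy ← 0.52·0.717 = 0.373

1 2.639 17.773 13.909
2 1.961 4.806 24.243
3 1.020 1.299 29.616
4 0.530 0.351 32.410
5 0.276 0.095 33.863
6 0.143 0.026 34.618
final: 34.618 0.373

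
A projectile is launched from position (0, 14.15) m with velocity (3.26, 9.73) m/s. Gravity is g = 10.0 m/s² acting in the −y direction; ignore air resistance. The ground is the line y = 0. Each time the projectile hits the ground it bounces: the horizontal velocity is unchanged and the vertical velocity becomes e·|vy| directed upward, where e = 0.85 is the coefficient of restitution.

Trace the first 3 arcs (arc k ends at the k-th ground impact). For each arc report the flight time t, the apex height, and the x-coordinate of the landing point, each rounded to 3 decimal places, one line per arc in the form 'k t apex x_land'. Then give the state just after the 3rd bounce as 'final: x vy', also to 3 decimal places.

Arc 1: start y=14.150, vy=9.730 → t=2.916, apex=18.884, x_land=9.507, impact vy=-19.434
  bounce: vy ← 0.85·19.434 = 16.519
Arc 2: start y=0.000, vy=16.519 → t=3.304, apex=13.643, x_land=20.278, impact vy=-16.519
  bounce: vy ← 0.85·16.519 = 14.041
Arc 3: start y=0.000, vy=14.041 → t=2.808, apex=9.857, x_land=29.432, impact vy=-14.041
  bounce: vy ← 0.85·14.041 = 11.935

1 2.916 18.884 9.507
2 3.304 13.643 20.278
3 2.808 9.857 29.432
final: 29.432 11.935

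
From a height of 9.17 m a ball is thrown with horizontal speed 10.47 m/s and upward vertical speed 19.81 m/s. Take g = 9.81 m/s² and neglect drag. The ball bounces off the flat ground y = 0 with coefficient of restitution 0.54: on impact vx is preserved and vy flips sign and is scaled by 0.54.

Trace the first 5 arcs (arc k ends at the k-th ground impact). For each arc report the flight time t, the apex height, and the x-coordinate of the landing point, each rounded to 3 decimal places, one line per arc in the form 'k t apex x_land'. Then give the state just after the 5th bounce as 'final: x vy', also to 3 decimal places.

1 4.458 29.172 46.676
2 2.634 8.507 74.252
3 1.422 2.480 89.143
4 0.768 0.723 97.185
5 0.415 0.211 101.527
final: 101.527 1.099

Arc 1: start y=9.170, vy=19.810 → t=4.458, apex=29.172, x_land=46.676, impact vy=-23.924
  bounce: vy ← 0.54·23.924 = 12.919
Arc 2: start y=0.000, vy=12.919 → t=2.634, apex=8.507, x_land=74.252, impact vy=-12.919
  bounce: vy ← 0.54·12.919 = 6.976
Arc 3: start y=0.000, vy=6.976 → t=1.422, apex=2.480, x_land=89.143, impact vy=-6.976
  bounce: vy ← 0.54·6.976 = 3.767
Arc 4: start y=0.000, vy=3.767 → t=0.768, apex=0.723, x_land=97.185, impact vy=-3.767
  bounce: vy ← 0.54·3.767 = 2.034
Arc 5: start y=0.000, vy=2.034 → t=0.415, apex=0.211, x_land=101.527, impact vy=-2.034
  bounce: vy ← 0.54·2.034 = 1.099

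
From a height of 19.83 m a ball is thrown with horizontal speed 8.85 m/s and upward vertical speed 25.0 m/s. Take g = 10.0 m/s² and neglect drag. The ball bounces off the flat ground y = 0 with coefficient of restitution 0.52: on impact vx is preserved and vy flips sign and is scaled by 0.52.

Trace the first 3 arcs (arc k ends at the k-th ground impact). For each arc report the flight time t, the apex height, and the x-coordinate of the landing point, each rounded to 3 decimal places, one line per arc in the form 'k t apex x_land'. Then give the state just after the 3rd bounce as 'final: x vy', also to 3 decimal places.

1 5.696 51.080 50.412
2 3.324 13.812 79.830
3 1.729 3.735 95.128
final: 95.128 4.494

Arc 1: start y=19.830, vy=25.000 → t=5.696, apex=51.080, x_land=50.412, impact vy=-31.962
  bounce: vy ← 0.52·31.962 = 16.620
Arc 2: start y=0.000, vy=16.620 → t=3.324, apex=13.812, x_land=79.830, impact vy=-16.620
  bounce: vy ← 0.52·16.620 = 8.643
Arc 3: start y=0.000, vy=8.643 → t=1.729, apex=3.735, x_land=95.128, impact vy=-8.643
  bounce: vy ← 0.52·8.643 = 4.494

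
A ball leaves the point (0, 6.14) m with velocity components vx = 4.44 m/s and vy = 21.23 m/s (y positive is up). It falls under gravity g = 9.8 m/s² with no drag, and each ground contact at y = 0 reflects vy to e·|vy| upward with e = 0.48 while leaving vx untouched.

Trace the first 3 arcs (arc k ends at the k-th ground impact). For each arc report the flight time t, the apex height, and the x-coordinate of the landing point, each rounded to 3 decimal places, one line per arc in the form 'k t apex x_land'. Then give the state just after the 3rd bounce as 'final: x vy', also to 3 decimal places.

1 4.605 29.136 20.445
2 2.341 6.713 30.839
3 1.124 1.547 35.828
final: 35.828 2.643

Arc 1: start y=6.140, vy=21.230 → t=4.605, apex=29.136, x_land=20.445, impact vy=-23.897
  bounce: vy ← 0.48·23.897 = 11.470
Arc 2: start y=0.000, vy=11.470 → t=2.341, apex=6.713, x_land=30.839, impact vy=-11.470
  bounce: vy ← 0.48·11.470 = 5.506
Arc 3: start y=0.000, vy=5.506 → t=1.124, apex=1.547, x_land=35.828, impact vy=-5.506
  bounce: vy ← 0.48·5.506 = 2.643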